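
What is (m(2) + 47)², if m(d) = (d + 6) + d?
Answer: 3249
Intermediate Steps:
m(d) = 6 + 2*d (m(d) = (6 + d) + d = 6 + 2*d)
(m(2) + 47)² = ((6 + 2*2) + 47)² = ((6 + 4) + 47)² = (10 + 47)² = 57² = 3249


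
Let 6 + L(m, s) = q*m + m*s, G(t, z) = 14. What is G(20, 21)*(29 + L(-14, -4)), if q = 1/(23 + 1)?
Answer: 6587/6 ≈ 1097.8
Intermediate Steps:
q = 1/24 ≈ 0.041667
L(m, s) = -6 + m/24 + m*s (L(m, s) = -6 + (m/24 + m*s) = -6 + m/24 + m*s)
G(20, 21)*(29 + L(-14, -4)) = 14*(29 + (-6 + (1/24)*(-14) - 14*(-4))) = 14*(29 + (-6 - 7/12 + 56)) = 14*(29 + 593/12) = 14*(941/12) = 6587/6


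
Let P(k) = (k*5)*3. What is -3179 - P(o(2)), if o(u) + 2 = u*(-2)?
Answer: -3089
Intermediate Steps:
o(u) = -2 - 2*u (o(u) = -2 + u*(-2) = -2 - 2*u)
P(k) = 15*k (P(k) = (5*k)*3 = 15*k)
-3179 - P(o(2)) = -3179 - 15*(-2 - 2*2) = -3179 - 15*(-2 - 4) = -3179 - 15*(-6) = -3179 - 1*(-90) = -3179 + 90 = -3089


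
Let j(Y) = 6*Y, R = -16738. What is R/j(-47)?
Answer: 8369/141 ≈ 59.355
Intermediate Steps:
R/j(-47) = -16738/(6*(-47)) = -16738/(-282) = -16738*(-1/282) = 8369/141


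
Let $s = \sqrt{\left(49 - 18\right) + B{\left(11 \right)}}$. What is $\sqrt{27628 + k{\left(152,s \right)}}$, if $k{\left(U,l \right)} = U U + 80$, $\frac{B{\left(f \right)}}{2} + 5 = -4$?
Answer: $2 \sqrt{12703} \approx 225.42$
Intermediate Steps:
$B{\left(f \right)} = -18$ ($B{\left(f \right)} = -10 + 2 \left(-4\right) = -10 - 8 = -18$)
$s = \sqrt{13}$ ($s = \sqrt{\left(49 - 18\right) - 18} = \sqrt{31 - 18} = \sqrt{13} \approx 3.6056$)
$k{\left(U,l \right)} = 80 + U^{2}$ ($k{\left(U,l \right)} = U^{2} + 80 = 80 + U^{2}$)
$\sqrt{27628 + k{\left(152,s \right)}} = \sqrt{27628 + \left(80 + 152^{2}\right)} = \sqrt{27628 + \left(80 + 23104\right)} = \sqrt{27628 + 23184} = \sqrt{50812} = 2 \sqrt{12703}$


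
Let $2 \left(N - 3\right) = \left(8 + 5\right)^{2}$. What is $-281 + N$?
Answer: $- \frac{387}{2} \approx -193.5$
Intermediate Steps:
$N = \frac{175}{2}$ ($N = 3 + \frac{\left(8 + 5\right)^{2}}{2} = 3 + \frac{13^{2}}{2} = 3 + \frac{1}{2} \cdot 169 = 3 + \frac{169}{2} = \frac{175}{2} \approx 87.5$)
$-281 + N = -281 + \frac{175}{2} = - \frac{387}{2}$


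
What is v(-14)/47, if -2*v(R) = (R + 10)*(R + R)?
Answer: -56/47 ≈ -1.1915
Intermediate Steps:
v(R) = -R*(10 + R) (v(R) = -(R + 10)*(R + R)/2 = -(10 + R)*2*R/2 = -R*(10 + R))
v(-14)/47 = -1*(-14)*(10 - 14)/47 = -1*(-14)*(-4)*(1/47) = -56*1/47 = -56/47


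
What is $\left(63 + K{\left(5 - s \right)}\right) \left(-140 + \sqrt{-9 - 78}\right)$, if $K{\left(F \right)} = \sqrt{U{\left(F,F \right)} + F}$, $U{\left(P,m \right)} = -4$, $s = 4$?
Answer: $- \left(63 + i \sqrt{3}\right) \left(140 - i \sqrt{87}\right) \approx -8836.2 + 345.14 i$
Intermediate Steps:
$K{\left(F \right)} = \sqrt{-4 + F}$
$\left(63 + K{\left(5 - s \right)}\right) \left(-140 + \sqrt{-9 - 78}\right) = \left(63 + \sqrt{-4 + \left(5 - 4\right)}\right) \left(-140 + \sqrt{-9 - 78}\right) = \left(63 + \sqrt{-4 + \left(5 - 4\right)}\right) \left(-140 + \sqrt{-87}\right) = \left(63 + \sqrt{-4 + 1}\right) \left(-140 + i \sqrt{87}\right) = \left(63 + \sqrt{-3}\right) \left(-140 + i \sqrt{87}\right) = \left(63 + i \sqrt{3}\right) \left(-140 + i \sqrt{87}\right) = \left(-140 + i \sqrt{87}\right) \left(63 + i \sqrt{3}\right)$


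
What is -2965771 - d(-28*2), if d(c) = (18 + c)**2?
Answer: -2967215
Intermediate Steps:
-2965771 - d(-28*2) = -2965771 - (18 - 28*2)**2 = -2965771 - (18 - 56)**2 = -2965771 - 1*(-38)**2 = -2965771 - 1*1444 = -2965771 - 1444 = -2967215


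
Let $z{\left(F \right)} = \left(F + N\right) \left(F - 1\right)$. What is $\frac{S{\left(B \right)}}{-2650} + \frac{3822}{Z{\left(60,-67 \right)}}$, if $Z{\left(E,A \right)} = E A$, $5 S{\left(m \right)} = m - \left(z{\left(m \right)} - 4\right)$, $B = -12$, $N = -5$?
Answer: $- \frac{414341}{443875} \approx -0.93346$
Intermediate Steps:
$z{\left(F \right)} = \left(-1 + F\right) \left(-5 + F\right)$ ($z{\left(F \right)} = \left(F - 5\right) \left(F - 1\right) = \left(-5 + F\right) \left(-1 + F\right) = \left(-1 + F\right) \left(-5 + F\right)$)
$S{\left(m \right)} = - \frac{1}{5} - \frac{m^{2}}{5} + \frac{7 m}{5}$ ($S{\left(m \right)} = \frac{m - \left(\left(5 + m^{2} - 6 m\right) - 4\right)}{5} = \frac{m - \left(1 + m^{2} - 6 m\right)}{5} = \frac{-1 - m^{2} + 7 m}{5} = - \frac{1}{5} - \frac{m^{2}}{5} + \frac{7 m}{5}$)
$Z{\left(E,A \right)} = A E$
$\frac{S{\left(B \right)}}{-2650} + \frac{3822}{Z{\left(60,-67 \right)}} = \frac{- \frac{1}{5} - \frac{\left(-12\right)^{2}}{5} + \frac{7}{5} \left(-12\right)}{-2650} + \frac{3822}{\left(-67\right) 60} = \left(- \frac{1}{5} - \frac{144}{5} - \frac{84}{5}\right) \left(- \frac{1}{2650}\right) + \frac{3822}{-4020} = \left(- \frac{1}{5} - \frac{144}{5} - \frac{84}{5}\right) \left(- \frac{1}{2650}\right) + 3822 \left(- \frac{1}{4020}\right) = \left(- \frac{229}{5}\right) \left(- \frac{1}{2650}\right) - \frac{637}{670} = \frac{229}{13250} - \frac{637}{670} = - \frac{414341}{443875}$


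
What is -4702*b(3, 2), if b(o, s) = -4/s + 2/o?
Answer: 18808/3 ≈ 6269.3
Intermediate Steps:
-4702*b(3, 2) = -4702*(-4/2 + 2/3) = -4702*(-4*½ + 2*(⅓)) = -4702*(-2 + ⅔) = -4702*(-4/3) = 18808/3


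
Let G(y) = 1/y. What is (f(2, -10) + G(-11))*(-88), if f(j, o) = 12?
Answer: -1048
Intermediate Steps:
(f(2, -10) + G(-11))*(-88) = (12 + 1/(-11))*(-88) = (12 - 1/11)*(-88) = (131/11)*(-88) = -1048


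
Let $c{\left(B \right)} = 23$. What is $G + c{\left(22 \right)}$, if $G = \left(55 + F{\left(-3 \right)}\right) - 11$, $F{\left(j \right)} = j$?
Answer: $64$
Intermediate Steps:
$G = 41$ ($G = \left(55 - 3\right) - 11 = 52 - 11 = 41$)
$G + c{\left(22 \right)} = 41 + 23 = 64$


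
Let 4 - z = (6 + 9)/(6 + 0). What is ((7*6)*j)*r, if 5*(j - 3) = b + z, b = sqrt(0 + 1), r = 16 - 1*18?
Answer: -294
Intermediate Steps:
r = -2 (r = 16 - 18 = -2)
z = 3/2 (z = 4 - (6 + 9)/(6 + 0) = 4 - 15/6 = 4 - 1*5/2 = 4 - 5/2 = 3/2 ≈ 1.5000)
b = 1 (b = sqrt(1) = 1)
j = 7/2 (j = 3 + (1 + 3/2)/5 = 3 + (1/5)*(5/2) = 3 + 1/2 = 7/2 ≈ 3.5000)
((7*6)*j)*r = ((7*6)*(7/2))*(-2) = (42*(7/2))*(-2) = 147*(-2) = -294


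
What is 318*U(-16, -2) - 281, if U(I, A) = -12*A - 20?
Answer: 991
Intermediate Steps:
U(I, A) = -20 - 12*A
318*U(-16, -2) - 281 = 318*(-20 - 12*(-2)) - 281 = 318*(-20 + 24) - 281 = 318*4 - 281 = 1272 - 281 = 991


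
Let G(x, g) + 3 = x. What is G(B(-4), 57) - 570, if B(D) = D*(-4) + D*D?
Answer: -541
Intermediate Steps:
B(D) = D**2 - 4*D (B(D) = -4*D + D**2 = D**2 - 4*D)
G(x, g) = -3 + x
G(B(-4), 57) - 570 = (-3 - 4*(-4 - 4)) - 570 = (-3 - 4*(-8)) - 570 = (-3 + 32) - 570 = 29 - 570 = -541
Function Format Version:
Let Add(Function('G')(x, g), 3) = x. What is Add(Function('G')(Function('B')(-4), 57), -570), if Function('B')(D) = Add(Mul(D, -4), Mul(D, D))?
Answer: -541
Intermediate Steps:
Function('B')(D) = Add(Pow(D, 2), Mul(-4, D)) (Function('B')(D) = Add(Mul(-4, D), Pow(D, 2)) = Add(Pow(D, 2), Mul(-4, D)))
Function('G')(x, g) = Add(-3, x)
Add(Function('G')(Function('B')(-4), 57), -570) = Add(Add(-3, Mul(-4, Add(-4, -4))), -570) = Add(Add(-3, Mul(-4, -8)), -570) = Add(Add(-3, 32), -570) = Add(29, -570) = -541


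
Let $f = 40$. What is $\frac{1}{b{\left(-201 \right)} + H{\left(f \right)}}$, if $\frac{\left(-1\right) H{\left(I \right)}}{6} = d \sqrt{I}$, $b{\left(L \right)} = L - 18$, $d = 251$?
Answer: $\frac{73}{30224493} - \frac{1004 \sqrt{10}}{30224493} \approx -0.00010263$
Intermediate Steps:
$b{\left(L \right)} = -18 + L$ ($b{\left(L \right)} = L - 18 = -18 + L$)
$H{\left(I \right)} = - 1506 \sqrt{I}$ ($H{\left(I \right)} = - 6 \cdot 251 \sqrt{I} = - 1506 \sqrt{I}$)
$\frac{1}{b{\left(-201 \right)} + H{\left(f \right)}} = \frac{1}{\left(-18 - 201\right) - 1506 \sqrt{40}} = \frac{1}{-219 - 1506 \cdot 2 \sqrt{10}} = \frac{1}{-219 - 3012 \sqrt{10}}$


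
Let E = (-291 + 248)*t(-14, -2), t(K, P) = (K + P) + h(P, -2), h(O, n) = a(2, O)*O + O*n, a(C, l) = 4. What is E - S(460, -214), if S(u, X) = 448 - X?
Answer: 198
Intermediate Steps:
h(O, n) = 4*O + O*n
t(K, P) = K + 3*P (t(K, P) = (K + P) + P*(4 - 2) = (K + P) + P*2 = (K + P) + 2*P = K + 3*P)
E = 860 (E = (-291 + 248)*(-14 + 3*(-2)) = -43*(-14 - 6) = -43*(-20) = 860)
E - S(460, -214) = 860 - (448 - 1*(-214)) = 860 - (448 + 214) = 860 - 1*662 = 860 - 662 = 198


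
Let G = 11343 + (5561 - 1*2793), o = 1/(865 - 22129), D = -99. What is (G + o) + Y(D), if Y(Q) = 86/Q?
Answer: 9901248431/701712 ≈ 14110.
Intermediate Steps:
o = -1/21264 (o = 1/(-21264) = -1/21264 ≈ -4.7028e-5)
G = 14111 (G = 11343 + (5561 - 2793) = 11343 + 2768 = 14111)
(G + o) + Y(D) = (14111 - 1/21264) + 86/(-99) = 300056303/21264 + 86*(-1/99) = 300056303/21264 - 86/99 = 9901248431/701712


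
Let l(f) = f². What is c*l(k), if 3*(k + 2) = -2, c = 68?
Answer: 4352/9 ≈ 483.56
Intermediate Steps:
k = -8/3 (k = -2 + (⅓)*(-2) = -2 - ⅔ = -8/3 ≈ -2.6667)
c*l(k) = 68*(-8/3)² = 68*(64/9) = 4352/9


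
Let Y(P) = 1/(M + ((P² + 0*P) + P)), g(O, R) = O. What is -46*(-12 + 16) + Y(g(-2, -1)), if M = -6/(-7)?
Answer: -3673/20 ≈ -183.65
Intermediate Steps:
M = 6/7 (M = -6*(-⅐) = 6/7 ≈ 0.85714)
Y(P) = 1/(6/7 + P + P²) (Y(P) = 1/(6/7 + ((P² + 0*P) + P)) = 1/(6/7 + ((P² + 0) + P)) = 1/(6/7 + (P² + P)) = 1/(6/7 + (P + P²)) = 1/(6/7 + P + P²))
-46*(-12 + 16) + Y(g(-2, -1)) = -46*(-12 + 16) + 7/(6 + 7*(-2) + 7*(-2)²) = -46*4 + 7/(6 - 14 + 7*4) = -184 + 7/(6 - 14 + 28) = -184 + 7/20 = -3673/20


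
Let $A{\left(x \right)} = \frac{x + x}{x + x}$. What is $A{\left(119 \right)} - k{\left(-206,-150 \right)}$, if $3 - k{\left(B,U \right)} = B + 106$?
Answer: $-102$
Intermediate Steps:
$k{\left(B,U \right)} = -103 - B$ ($k{\left(B,U \right)} = 3 - \left(B + 106\right) = 3 - \left(106 + B\right) = -103 - B$)
$A{\left(x \right)} = 1$ ($A{\left(x \right)} = \frac{2 x}{2 x} = 2 x \frac{1}{2 x} = 1$)
$A{\left(119 \right)} - k{\left(-206,-150 \right)} = 1 - \left(-103 - -206\right) = 1 - \left(-103 + 206\right) = 1 - 103 = -102$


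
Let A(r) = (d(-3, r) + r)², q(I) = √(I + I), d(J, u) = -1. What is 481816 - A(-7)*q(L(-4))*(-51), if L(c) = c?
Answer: 481816 + 6528*I*√2 ≈ 4.8182e+5 + 9232.0*I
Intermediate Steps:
q(I) = √2*√I (q(I) = √(2*I) = √2*√I)
A(r) = (-1 + r)²
481816 - A(-7)*q(L(-4))*(-51) = 481816 - (-1 - 7)²*(√2*√(-4))*(-51) = 481816 - (-8)²*(√2*(2*I))*(-51) = 481816 - 64*(2*I*√2)*(-51) = 481816 - 128*I*√2*(-51) = 481816 - (-6528)*I*√2 = 481816 + 6528*I*√2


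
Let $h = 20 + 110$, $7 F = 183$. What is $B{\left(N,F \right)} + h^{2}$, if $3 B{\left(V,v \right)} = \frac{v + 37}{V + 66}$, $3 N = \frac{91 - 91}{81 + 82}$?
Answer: $\frac{11711921}{693} \approx 16900.0$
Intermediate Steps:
$F = \frac{183}{7}$ ($F = \frac{1}{7} \cdot 183 = \frac{183}{7} \approx 26.143$)
$h = 130$
$N = 0$ ($N = \frac{\left(91 - 91\right) \frac{1}{81 + 82}}{3} = \frac{0 \cdot \frac{1}{163}}{3} = \frac{1}{3} \cdot 0 = 0$)
$B{\left(V,v \right)} = \frac{37 + v}{3 \left(66 + V\right)}$ ($B{\left(V,v \right)} = \frac{\left(v + 37\right) \frac{1}{V + 66}}{3} = \frac{\left(37 + v\right) \frac{1}{66 + V}}{3} = \frac{\frac{1}{66 + V} \left(37 + v\right)}{3} = \frac{37 + v}{3 \left(66 + V\right)}$)
$B{\left(N,F \right)} + h^{2} = \frac{37 + \frac{183}{7}}{3 \left(66 + 0\right)} + 130^{2} = \frac{1}{3} \cdot \frac{1}{66} \cdot \frac{442}{7} + 16900 = \frac{221}{693} + 16900 = \frac{11711921}{693}$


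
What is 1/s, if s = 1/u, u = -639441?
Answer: -639441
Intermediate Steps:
s = -1/639441 (s = 1/(-639441) = -1/639441 ≈ -1.5639e-6)
1/s = 1/(-1/639441) = -639441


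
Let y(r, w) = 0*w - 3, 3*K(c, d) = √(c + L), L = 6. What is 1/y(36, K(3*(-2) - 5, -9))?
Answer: -⅓ ≈ -0.33333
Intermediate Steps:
K(c, d) = √(6 + c)/3 (K(c, d) = √(c + 6)/3 = √(6 + c)/3)
y(r, w) = -3 (y(r, w) = 0 - 3 = -3)
1/y(36, K(3*(-2) - 5, -9)) = 1/(-3) = -⅓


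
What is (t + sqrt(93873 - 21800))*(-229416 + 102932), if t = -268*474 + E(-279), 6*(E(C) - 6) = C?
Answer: 16072638090 - 126484*sqrt(72073) ≈ 1.6039e+10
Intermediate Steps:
E(C) = 6 + C/6
t = -254145/2 (t = -268*474 + (6 + (1/6)*(-279)) = -127032 + (6 - 93/2) = -127032 - 81/2 = -254145/2 ≈ -1.2707e+5)
(t + sqrt(93873 - 21800))*(-229416 + 102932) = (-254145/2 + sqrt(93873 - 21800))*(-229416 + 102932) = (-254145/2 + sqrt(72073))*(-126484) = 16072638090 - 126484*sqrt(72073)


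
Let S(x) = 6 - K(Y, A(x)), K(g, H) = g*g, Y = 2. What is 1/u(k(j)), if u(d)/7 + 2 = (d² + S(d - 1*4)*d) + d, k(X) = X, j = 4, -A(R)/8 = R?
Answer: 1/182 ≈ 0.0054945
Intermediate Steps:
A(R) = -8*R
K(g, H) = g²
S(x) = 2 (S(x) = 6 - 1*2² = 6 - 1*4 = 6 - 4 = 2)
u(d) = -14 + 7*d² + 21*d (u(d) = -14 + 7*((d² + 2*d) + d) = -14 + 7*(d² + 3*d) = -14 + (7*d² + 21*d) = -14 + 7*d² + 21*d)
1/u(k(j)) = 1/(-14 + 7*4² + 21*4) = 1/(-14 + 7*16 + 84) = 1/(-14 + 112 + 84) = 1/182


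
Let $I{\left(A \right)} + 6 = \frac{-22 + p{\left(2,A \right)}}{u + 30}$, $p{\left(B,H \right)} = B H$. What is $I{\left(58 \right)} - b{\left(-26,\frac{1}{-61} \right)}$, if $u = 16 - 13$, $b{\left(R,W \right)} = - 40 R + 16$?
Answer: $- \frac{34952}{33} \approx -1059.2$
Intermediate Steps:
$b{\left(R,W \right)} = 16 - 40 R$
$u = 3$
$I{\left(A \right)} = - \frac{20}{3} + \frac{2 A}{33}$ ($I{\left(A \right)} = -6 + \frac{-22 + 2 A}{3 + 30} = -6 + \frac{-22 + 2 A}{33} = -6 + \left(-22 + 2 A\right) \frac{1}{33} = -6 + \left(- \frac{2}{3} + \frac{2 A}{33}\right) = - \frac{20}{3} + \frac{2 A}{33}$)
$I{\left(58 \right)} - b{\left(-26,\frac{1}{-61} \right)} = \left(- \frac{20}{3} + \frac{2}{33} \cdot 58\right) - \left(16 - -1040\right) = \left(- \frac{20}{3} + \frac{116}{33}\right) - \left(16 + 1040\right) = - \frac{104}{33} - 1056 = - \frac{34952}{33}$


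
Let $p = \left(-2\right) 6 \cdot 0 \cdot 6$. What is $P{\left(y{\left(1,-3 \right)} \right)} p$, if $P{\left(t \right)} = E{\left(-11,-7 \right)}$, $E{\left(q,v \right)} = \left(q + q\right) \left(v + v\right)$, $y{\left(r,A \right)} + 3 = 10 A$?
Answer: $0$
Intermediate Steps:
$y{\left(r,A \right)} = -3 + 10 A$
$p = 0$ ($p = \left(-12\right) 0 \cdot 6 = 0 \cdot 6 = 0$)
$E{\left(q,v \right)} = 4 q v$ ($E{\left(q,v \right)} = 2 q 2 v = 4 q v$)
$P{\left(t \right)} = 308$ ($P{\left(t \right)} = 4 \left(-11\right) \left(-7\right) = 308$)
$P{\left(y{\left(1,-3 \right)} \right)} p = 308 \cdot 0 = 0$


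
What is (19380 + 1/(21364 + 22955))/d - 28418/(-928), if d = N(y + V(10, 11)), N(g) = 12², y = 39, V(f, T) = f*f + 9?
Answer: 1910982653/11567259 ≈ 165.21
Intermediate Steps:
V(f, T) = 9 + f² (V(f, T) = f² + 9 = 9 + f²)
N(g) = 144
d = 144
(19380 + 1/(21364 + 22955))/d - 28418/(-928) = (19380 + 1/(21364 + 22955))/144 - 28418/(-928) = (19380 + 1/44319)*(1/144) - 28418*(-1/928) = (19380 + 1/44319)*(1/144) + 14209/464 = (858902221/44319)*(1/144) + 14209/464 = 858902221/6381936 + 14209/464 = 1910982653/11567259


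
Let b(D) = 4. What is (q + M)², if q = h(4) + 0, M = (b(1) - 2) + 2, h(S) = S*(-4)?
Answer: 144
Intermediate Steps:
h(S) = -4*S
M = 4 (M = (4 - 2) + 2 = 2 + 2 = 4)
q = -16 (q = -4*4 + 0 = -16 + 0 = -16)
(q + M)² = (-16 + 4)² = (-12)² = 144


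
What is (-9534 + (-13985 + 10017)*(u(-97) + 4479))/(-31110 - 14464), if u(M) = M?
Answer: 8698655/22787 ≈ 381.74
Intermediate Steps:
(-9534 + (-13985 + 10017)*(u(-97) + 4479))/(-31110 - 14464) = (-9534 + (-13985 + 10017)*(-97 + 4479))/(-31110 - 14464) = (-9534 - 3968*4382)/(-45574) = (-9534 - 17387776)*(-1/45574) = -17397310*(-1/45574) = 8698655/22787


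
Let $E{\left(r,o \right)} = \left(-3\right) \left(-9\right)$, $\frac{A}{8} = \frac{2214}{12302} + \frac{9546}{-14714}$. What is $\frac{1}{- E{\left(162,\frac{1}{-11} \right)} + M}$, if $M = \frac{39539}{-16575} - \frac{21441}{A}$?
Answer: $\frac{937681960800}{5333174158123079} \approx 0.00017582$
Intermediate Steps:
$A = - \frac{169716192}{45252907}$ ($A = 8 \left(\frac{2214}{12302} + \frac{9546}{-14714}\right) = 8 \left(2214 \cdot \frac{1}{12302} + 9546 \left(- \frac{1}{14714}\right)\right) = 8 \left(\frac{1107}{6151} - \frac{4773}{7357}\right) = 8 \left(- \frac{21214524}{45252907}\right) = - \frac{169716192}{45252907} \approx -3.7504$)
$E{\left(r,o \right)} = 27$
$M = \frac{5358491571064679}{937681960800}$ ($M = \frac{39539}{-16575} - \frac{21441}{- \frac{169716192}{45252907}} = 39539 \left(- \frac{1}{16575}\right) - - \frac{323422526329}{56572064} = - \frac{39539}{16575} + \frac{323422526329}{56572064} = \frac{5358491571064679}{937681960800} \approx 5714.6$)
$\frac{1}{- E{\left(162,\frac{1}{-11} \right)} + M} = \frac{1}{\left(-1\right) 27 + \frac{5358491571064679}{937681960800}} = \frac{1}{-27 + \frac{5358491571064679}{937681960800}} = \frac{1}{\frac{5333174158123079}{937681960800}} = \frac{937681960800}{5333174158123079}$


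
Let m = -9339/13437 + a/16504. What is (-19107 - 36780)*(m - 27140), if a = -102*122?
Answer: 9344000622979243/6160118 ≈ 1.5169e+9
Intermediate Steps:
a = -12444
m = -26778407/18480354 (m = -9339/13437 - 12444/16504 = -9339*1/13437 - 12444*1/16504 = -3113/4479 - 3111/4126 = -26778407/18480354 ≈ -1.4490)
(-19107 - 36780)*(m - 27140) = (-19107 - 36780)*(-26778407/18480354 - 27140) = -55887*(-501583585967/18480354) = 9344000622979243/6160118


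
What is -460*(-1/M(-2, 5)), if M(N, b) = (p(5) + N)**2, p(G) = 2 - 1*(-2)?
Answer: 115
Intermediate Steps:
p(G) = 4 (p(G) = 2 + 2 = 4)
M(N, b) = (4 + N)**2
-460*(-1/M(-2, 5)) = -460*(-1/(4 - 2)**2) = -460/((-1*2**2)) = -460/((-1*4)) = -460/(-4) = -460*(-1/4) = 115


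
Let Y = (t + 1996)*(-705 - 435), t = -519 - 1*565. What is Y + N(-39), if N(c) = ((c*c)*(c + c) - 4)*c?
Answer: 3587358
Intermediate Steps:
t = -1084 (t = -519 - 565 = -1084)
Y = -1039680 (Y = (-1084 + 1996)*(-705 - 435) = 912*(-1140) = -1039680)
N(c) = c*(-4 + 2*c³) (N(c) = (c²*(2*c) - 4)*c = (2*c³ - 4)*c = (-4 + 2*c³)*c = c*(-4 + 2*c³))
Y + N(-39) = -1039680 + 2*(-39)*(-2 + (-39)³) = -1039680 + 2*(-39)*(-2 - 59319) = -1039680 + 2*(-39)*(-59321) = -1039680 + 4627038 = 3587358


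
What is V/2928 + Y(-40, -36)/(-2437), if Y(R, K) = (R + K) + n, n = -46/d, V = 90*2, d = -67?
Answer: 3680409/39840076 ≈ 0.092380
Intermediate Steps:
V = 180
n = 46/67 (n = -46/(-67) = -46*(-1/67) = 46/67 ≈ 0.68657)
Y(R, K) = 46/67 + K + R (Y(R, K) = (R + K) + 46/67 = (K + R) + 46/67 = 46/67 + K + R)
V/2928 + Y(-40, -36)/(-2437) = 180/2928 + (46/67 - 36 - 40)/(-2437) = 180*(1/2928) - 5046/67*(-1/2437) = 15/244 + 5046/163279 = 3680409/39840076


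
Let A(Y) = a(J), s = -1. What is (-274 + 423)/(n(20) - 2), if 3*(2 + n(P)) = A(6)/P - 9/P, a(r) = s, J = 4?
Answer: -894/25 ≈ -35.760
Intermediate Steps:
a(r) = -1
A(Y) = -1
n(P) = -2 - 10/(3*P) (n(P) = -2 + (-1/P - 9/P)/3 = -2 + (-10/P)/3 = -2 - 10/(3*P))
(-274 + 423)/(n(20) - 2) = (-274 + 423)/((-2 - 10/3/20) - 2) = 149/((-2 - 10/3*1/20) - 2) = 149/((-2 - 1/6) - 2) = 149/(-13/6 - 2) = 149/(-25/6) = 149*(-6/25) = -894/25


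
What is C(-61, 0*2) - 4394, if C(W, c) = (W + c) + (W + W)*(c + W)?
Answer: 2987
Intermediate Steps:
C(W, c) = W + c + 2*W*(W + c) (C(W, c) = (W + c) + (2*W)*(W + c) = (W + c) + 2*W*(W + c) = W + c + 2*W*(W + c))
C(-61, 0*2) - 4394 = (-61 + 0*2 + 2*(-61)² + 2*(-61)*(0*2)) - 4394 = (-61 + 0 + 2*3721 + 2*(-61)*0) - 4394 = (-61 + 0 + 7442 + 0) - 4394 = 7381 - 4394 = 2987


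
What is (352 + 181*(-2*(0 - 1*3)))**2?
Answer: 2067844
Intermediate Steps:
(352 + 181*(-2*(0 - 1*3)))**2 = (352 + 181*(-2*(0 - 3)))**2 = (352 + 181*(-2*(-3)))**2 = (352 + 181*6)**2 = (352 + 1086)**2 = 1438**2 = 2067844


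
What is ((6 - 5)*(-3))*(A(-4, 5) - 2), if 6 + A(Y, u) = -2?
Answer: 30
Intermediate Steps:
A(Y, u) = -8 (A(Y, u) = -6 - 2 = -8)
((6 - 5)*(-3))*(A(-4, 5) - 2) = ((6 - 5)*(-3))*(-8 - 2) = (1*(-3))*(-10) = -3*(-10) = 30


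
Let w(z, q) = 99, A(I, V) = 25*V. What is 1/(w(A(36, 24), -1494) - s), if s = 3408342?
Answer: -1/3408243 ≈ -2.9341e-7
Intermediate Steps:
1/(w(A(36, 24), -1494) - s) = 1/(99 - 1*3408342) = 1/(99 - 3408342) = 1/(-3408243) = -1/3408243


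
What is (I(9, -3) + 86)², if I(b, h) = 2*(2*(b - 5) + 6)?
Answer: 12996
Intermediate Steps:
I(b, h) = -8 + 4*b (I(b, h) = 2*(2*(-5 + b) + 6) = 2*((-10 + 2*b) + 6) = 2*(-4 + 2*b) = -8 + 4*b)
(I(9, -3) + 86)² = ((-8 + 4*9) + 86)² = ((-8 + 36) + 86)² = (28 + 86)² = 114² = 12996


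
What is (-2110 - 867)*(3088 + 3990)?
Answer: -21071206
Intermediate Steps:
(-2110 - 867)*(3088 + 3990) = -2977*7078 = -21071206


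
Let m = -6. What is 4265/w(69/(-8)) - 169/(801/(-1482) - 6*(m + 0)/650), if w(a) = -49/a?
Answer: 2581224235/2348472 ≈ 1099.1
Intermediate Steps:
4265/w(69/(-8)) - 169/(801/(-1482) - 6*(m + 0)/650) = 4265/((-49/(69/(-8)))) - 169/(801/(-1482) - 6*(-6 + 0)/650) = 4265/((-49/(69*(-⅛)))) - 169/(801*(-1/1482) - 6*(-6)*(1/650)) = 4265/((-49/(-69/8))) - 169/(-267/494 + 36*(1/650)) = 4265/((-49*(-8/69))) - 169/(-267/494 + 18/325) = 4265/(392/69) - 169/(-5991/12350) = 4265*(69/392) - 169*(-12350/5991) = 294285/392 + 2087150/5991 = 2581224235/2348472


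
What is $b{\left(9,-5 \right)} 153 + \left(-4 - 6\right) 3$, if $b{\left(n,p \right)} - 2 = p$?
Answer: $-489$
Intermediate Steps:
$b{\left(n,p \right)} = 2 + p$
$b{\left(9,-5 \right)} 153 + \left(-4 - 6\right) 3 = \left(2 - 5\right) 153 + \left(-4 - 6\right) 3 = \left(-3\right) 153 - 30 = -459 - 30 = -489$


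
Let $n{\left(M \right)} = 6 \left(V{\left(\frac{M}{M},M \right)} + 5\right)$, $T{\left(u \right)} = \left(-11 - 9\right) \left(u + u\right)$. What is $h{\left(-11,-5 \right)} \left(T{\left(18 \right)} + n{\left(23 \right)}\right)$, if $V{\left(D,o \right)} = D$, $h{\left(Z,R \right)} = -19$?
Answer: $12996$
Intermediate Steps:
$T{\left(u \right)} = - 40 u$ ($T{\left(u \right)} = - 20 \cdot 2 u = - 40 u$)
$n{\left(M \right)} = 36$ ($n{\left(M \right)} = 6 \left(\frac{M}{M} + 5\right) = 6 \left(1 + 5\right) = 6 \cdot 6 = 36$)
$h{\left(-11,-5 \right)} \left(T{\left(18 \right)} + n{\left(23 \right)}\right) = - 19 \left(\left(-40\right) 18 + 36\right) = - 19 \left(-720 + 36\right) = \left(-19\right) \left(-684\right) = 12996$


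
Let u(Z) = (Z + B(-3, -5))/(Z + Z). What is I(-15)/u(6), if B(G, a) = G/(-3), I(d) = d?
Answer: -180/7 ≈ -25.714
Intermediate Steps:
B(G, a) = -G/3 (B(G, a) = G*(-1/3) = -G/3)
u(Z) = (1 + Z)/(2*Z) (u(Z) = (Z - 1/3*(-3))/(Z + Z) = (Z + 1)/((2*Z)) = (1 + Z)*(1/(2*Z)) = (1 + Z)/(2*Z))
I(-15)/u(6) = -15*12/(1 + 6) = -15/((1/2)*(1/6)*7) = -15/7/12 = -15*12/7 = -180/7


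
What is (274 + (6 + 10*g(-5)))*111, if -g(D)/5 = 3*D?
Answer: 114330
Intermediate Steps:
g(D) = -15*D
(274 + (6 + 10*g(-5)))*111 = (274 + (6 + 10*(-15*(-5))))*111 = (274 + (6 + 10*75))*111 = (274 + (6 + 750))*111 = (274 + 756)*111 = 1030*111 = 114330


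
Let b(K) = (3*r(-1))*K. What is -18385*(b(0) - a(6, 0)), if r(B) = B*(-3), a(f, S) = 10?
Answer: 183850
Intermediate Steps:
r(B) = -3*B
b(K) = 9*K (b(K) = (3*(-3*(-1)))*K = (3*3)*K = 9*K)
-18385*(b(0) - a(6, 0)) = -18385*(9*0 - 1*10) = -18385*(0 - 10) = -18385*(-10) = 183850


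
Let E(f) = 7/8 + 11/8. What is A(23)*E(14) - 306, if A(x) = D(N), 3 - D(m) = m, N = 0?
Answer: -1197/4 ≈ -299.25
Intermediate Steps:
D(m) = 3 - m
A(x) = 3 (A(x) = 3 - 1*0 = 3 + 0 = 3)
E(f) = 9/4 (E(f) = 7*(⅛) + 11*(⅛) = 7/8 + 11/8 = 9/4)
A(23)*E(14) - 306 = 3*(9/4) - 306 = 27/4 - 306 = -1197/4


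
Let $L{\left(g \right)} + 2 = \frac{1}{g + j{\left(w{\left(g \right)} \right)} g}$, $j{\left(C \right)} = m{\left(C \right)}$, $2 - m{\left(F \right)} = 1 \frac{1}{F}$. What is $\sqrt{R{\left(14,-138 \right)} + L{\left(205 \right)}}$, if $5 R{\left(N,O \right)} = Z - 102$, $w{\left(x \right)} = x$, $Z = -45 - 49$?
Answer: $\frac{i \sqrt{388290530}}{3070} \approx 6.4186 i$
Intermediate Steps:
$Z = -94$ ($Z = -45 - 49 = -94$)
$m{\left(F \right)} = 2 - \frac{1}{F}$ ($m{\left(F \right)} = 2 - 1 \frac{1}{F} = 2 - \frac{1}{F}$)
$j{\left(C \right)} = 2 - \frac{1}{C}$
$R{\left(N,O \right)} = - \frac{196}{5}$ ($R{\left(N,O \right)} = \frac{-94 - 102}{5} = \frac{1}{5} \left(-196\right) = - \frac{196}{5}$)
$L{\left(g \right)} = -2 + \frac{1}{g + g \left(2 - \frac{1}{g}\right)}$ ($L{\left(g \right)} = -2 + \frac{1}{g + \left(2 - \frac{1}{g}\right) g} = -2 + \frac{1}{g + g \left(2 - \frac{1}{g}\right)}$)
$\sqrt{R{\left(14,-138 \right)} + L{\left(205 \right)}} = \sqrt{- \frac{196}{5} + \frac{3 \left(1 - 410\right)}{-1 + 3 \cdot 205}} = \sqrt{- \frac{196}{5} + \frac{3 \left(1 - 410\right)}{-1 + 615}} = \sqrt{- \frac{196}{5} + 3 \cdot \frac{1}{614} \left(-409\right)} = \sqrt{- \frac{196}{5} - \frac{1227}{614}} = \sqrt{- \frac{126479}{3070}} = \frac{i \sqrt{388290530}}{3070}$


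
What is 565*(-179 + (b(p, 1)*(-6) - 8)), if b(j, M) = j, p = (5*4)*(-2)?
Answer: 29945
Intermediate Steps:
p = -40 (p = 20*(-2) = -40)
565*(-179 + (b(p, 1)*(-6) - 8)) = 565*(-179 + (-40*(-6) - 8)) = 565*(-179 + (240 - 8)) = 565*(-179 + 232) = 565*53 = 29945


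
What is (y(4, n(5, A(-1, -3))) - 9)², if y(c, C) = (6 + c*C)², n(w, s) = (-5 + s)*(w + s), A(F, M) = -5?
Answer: 729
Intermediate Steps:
n(w, s) = (-5 + s)*(s + w)
y(c, C) = (6 + C*c)²
(y(4, n(5, A(-1, -3))) - 9)² = ((6 + ((-5)² - 5*(-5) - 5*5 - 5*5)*4)² - 9)² = ((6 + (25 + 25 - 25 - 25)*4)² - 9)² = ((6 + 0*4)² - 9)² = ((6 + 0)² - 9)² = (6² - 9)² = (36 - 9)² = 27² = 729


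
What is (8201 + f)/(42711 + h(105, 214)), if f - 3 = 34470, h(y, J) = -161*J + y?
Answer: 21337/4181 ≈ 5.1033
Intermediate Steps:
h(y, J) = y - 161*J
f = 34473 (f = 3 + 34470 = 34473)
(8201 + f)/(42711 + h(105, 214)) = (8201 + 34473)/(42711 + (105 - 161*214)) = 42674/(42711 + (105 - 34454)) = 42674/(42711 - 34349) = 42674/8362 = 42674*(1/8362) = 21337/4181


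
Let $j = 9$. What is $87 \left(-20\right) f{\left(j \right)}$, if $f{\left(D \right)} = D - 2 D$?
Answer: $15660$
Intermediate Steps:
$f{\left(D \right)} = - D$
$87 \left(-20\right) f{\left(j \right)} = 87 \left(-20\right) \left(\left(-1\right) 9\right) = \left(-1740\right) \left(-9\right) = 15660$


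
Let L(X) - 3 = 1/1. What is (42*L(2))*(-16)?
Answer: -2688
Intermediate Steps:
L(X) = 4 (L(X) = 3 + 1/1 = 3 + 1 = 4)
(42*L(2))*(-16) = (42*4)*(-16) = 168*(-16) = -2688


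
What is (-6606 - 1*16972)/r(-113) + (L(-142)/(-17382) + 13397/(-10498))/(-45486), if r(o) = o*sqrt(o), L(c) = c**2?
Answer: 222274163/4150057035348 - 23578*I*sqrt(113)/12769 ≈ 5.3559e-5 - 19.629*I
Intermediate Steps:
r(o) = o**(3/2)
(-6606 - 1*16972)/r(-113) + (L(-142)/(-17382) + 13397/(-10498))/(-45486) = (-6606 - 1*16972)/((-113)**(3/2)) + ((-142)**2/(-17382) + 13397/(-10498))/(-45486) = (-6606 - 16972)/((-113*I*sqrt(113))) + (20164*(-1/17382) + 13397*(-1/10498))*(-1/45486) = -23578*I*sqrt(113)/12769 + (-10082/8691 - 13397/10498)*(-1/45486) = -23578*I*sqrt(113)/12769 - 222274163/91238118*(-1/45486) = -23578*I*sqrt(113)/12769 + 222274163/4150057035348 = 222274163/4150057035348 - 23578*I*sqrt(113)/12769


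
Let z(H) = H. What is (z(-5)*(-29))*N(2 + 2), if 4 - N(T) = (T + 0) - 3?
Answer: 435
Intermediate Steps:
N(T) = 7 - T (N(T) = 4 - ((T + 0) - 3) = 4 - (T - 3) = 4 - (-3 + T) = 4 + (3 - T) = 7 - T)
(z(-5)*(-29))*N(2 + 2) = (-5*(-29))*(7 - (2 + 2)) = 145*(7 - 1*4) = 145*(7 - 4) = 145*3 = 435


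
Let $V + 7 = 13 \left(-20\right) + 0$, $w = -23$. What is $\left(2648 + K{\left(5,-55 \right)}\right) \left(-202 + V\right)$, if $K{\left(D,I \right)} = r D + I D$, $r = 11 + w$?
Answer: $-1084797$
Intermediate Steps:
$V = -267$ ($V = -7 + \left(13 \left(-20\right) + 0\right) = -7 + \left(-260 + 0\right) = -7 - 260 = -267$)
$r = -12$ ($r = 11 - 23 = -12$)
$K{\left(D,I \right)} = - 12 D + D I$ ($K{\left(D,I \right)} = - 12 D + I D = - 12 D + D I$)
$\left(2648 + K{\left(5,-55 \right)}\right) \left(-202 + V\right) = \left(2648 + 5 \left(-12 - 55\right)\right) \left(-202 - 267\right) = \left(2648 + 5 \left(-67\right)\right) \left(-469\right) = \left(2648 - 335\right) \left(-469\right) = 2313 \left(-469\right) = -1084797$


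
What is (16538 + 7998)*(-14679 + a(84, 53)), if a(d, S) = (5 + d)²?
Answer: -165814288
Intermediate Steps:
(16538 + 7998)*(-14679 + a(84, 53)) = (16538 + 7998)*(-14679 + (5 + 84)²) = 24536*(-14679 + 89²) = 24536*(-14679 + 7921) = 24536*(-6758) = -165814288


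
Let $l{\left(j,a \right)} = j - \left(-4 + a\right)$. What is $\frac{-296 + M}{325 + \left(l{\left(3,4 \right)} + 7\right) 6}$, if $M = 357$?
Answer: $\frac{61}{385} \approx 0.15844$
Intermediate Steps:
$l{\left(j,a \right)} = 4 + j - a$
$\frac{-296 + M}{325 + \left(l{\left(3,4 \right)} + 7\right) 6} = \frac{-296 + 357}{325 + \left(\left(4 + 3 - 4\right) + 7\right) 6} = \frac{61}{325 + \left(\left(4 + 3 - 4\right) + 7\right) 6} = \frac{61}{325 + \left(3 + 7\right) 6} = \frac{61}{325 + 10 \cdot 6} = \frac{61}{325 + 60} = \frac{61}{385}$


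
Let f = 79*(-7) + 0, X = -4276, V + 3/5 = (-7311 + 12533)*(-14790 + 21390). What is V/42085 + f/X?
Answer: 736982328197/899777300 ≈ 819.07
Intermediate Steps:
V = 172325997/5 (V = -3/5 + (-7311 + 12533)*(-14790 + 21390) = -3/5 + 5222*6600 = -3/5 + 34465200 = 172325997/5 ≈ 3.4465e+7)
f = -553 (f = -553 + 0 = -553)
V/42085 + f/X = (172325997/5)/42085 - 553/(-4276) = (172325997/5)*(1/42085) - 553*(-1/4276) = 172325997/210425 + 553/4276 = 736982328197/899777300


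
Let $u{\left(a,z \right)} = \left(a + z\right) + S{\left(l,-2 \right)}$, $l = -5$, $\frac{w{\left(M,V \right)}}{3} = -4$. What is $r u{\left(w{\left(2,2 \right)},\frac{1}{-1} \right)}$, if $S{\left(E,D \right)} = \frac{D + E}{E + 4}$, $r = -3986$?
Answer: $23916$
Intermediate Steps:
$w{\left(M,V \right)} = -12$ ($w{\left(M,V \right)} = 3 \left(-4\right) = -12$)
$S{\left(E,D \right)} = \frac{D + E}{4 + E}$
$u{\left(a,z \right)} = 7 + a + z$ ($u{\left(a,z \right)} = \left(a + z\right) + \frac{-2 - 5}{4 - 5} = \left(a + z\right) + \frac{1}{-1} \left(-7\right) = \left(a + z\right) - -7 = \left(a + z\right) + 7 = 7 + a + z$)
$r u{\left(w{\left(2,2 \right)},\frac{1}{-1} \right)} = - 3986 \left(7 - 12 + \frac{1}{-1}\right) = - 3986 \left(7 - 12 - 1\right) = \left(-3986\right) \left(-6\right) = 23916$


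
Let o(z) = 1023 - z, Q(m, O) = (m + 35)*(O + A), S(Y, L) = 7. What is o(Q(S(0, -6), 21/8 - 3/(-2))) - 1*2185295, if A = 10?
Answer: -8739461/4 ≈ -2.1849e+6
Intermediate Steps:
Q(m, O) = (10 + O)*(35 + m) (Q(m, O) = (m + 35)*(O + 10) = (35 + m)*(10 + O) = (10 + O)*(35 + m))
o(Q(S(0, -6), 21/8 - 3/(-2))) - 1*2185295 = (1023 - (350 + 10*7 + 35*(21/8 - 3/(-2)) + (21/8 - 3/(-2))*7)) - 1*2185295 = (1023 - (350 + 70 + 35*(21*(1/8) - 3*(-1/2)) + (21*(1/8) - 3*(-1/2))*7)) - 2185295 = (1023 - (350 + 70 + 35*(21/8 + 3/2) + (21/8 + 3/2)*7)) - 2185295 = (1023 - (350 + 70 + 35*(33/8) + (33/8)*7)) - 2185295 = (1023 - (350 + 70 + 1155/8 + 231/8)) - 2185295 = (1023 - 1*2373/4) - 2185295 = (1023 - 2373/4) - 2185295 = 1719/4 - 2185295 = -8739461/4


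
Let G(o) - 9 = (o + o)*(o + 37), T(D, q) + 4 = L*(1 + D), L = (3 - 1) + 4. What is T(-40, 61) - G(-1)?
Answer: -175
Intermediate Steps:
L = 6 (L = 2 + 4 = 6)
T(D, q) = 2 + 6*D (T(D, q) = -4 + 6*(1 + D) = -4 + (6 + 6*D) = 2 + 6*D)
G(o) = 9 + 2*o*(37 + o) (G(o) = 9 + (o + o)*(o + 37) = 9 + (2*o)*(37 + o) = 9 + 2*o*(37 + o))
T(-40, 61) - G(-1) = (2 + 6*(-40)) - (9 + 2*(-1)² + 74*(-1)) = (2 - 240) - (9 + 2*1 - 74) = -238 - (9 + 2 - 74) = -238 - 1*(-63) = -238 + 63 = -175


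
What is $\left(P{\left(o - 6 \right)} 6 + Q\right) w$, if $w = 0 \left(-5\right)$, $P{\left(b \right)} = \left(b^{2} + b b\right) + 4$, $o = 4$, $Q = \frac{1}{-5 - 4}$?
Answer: $0$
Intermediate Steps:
$Q = - \frac{1}{9}$ ($Q = \frac{1}{-9} = - \frac{1}{9} \approx -0.11111$)
$P{\left(b \right)} = 4 + 2 b^{2}$ ($P{\left(b \right)} = \left(b^{2} + b^{2}\right) + 4 = 2 b^{2} + 4 = 4 + 2 b^{2}$)
$w = 0$
$\left(P{\left(o - 6 \right)} 6 + Q\right) w = \left(\left(4 + 2 \left(4 - 6\right)^{2}\right) 6 - \frac{1}{9}\right) 0 = \left(\left(4 + 2 \left(-2\right)^{2}\right) 6 - \frac{1}{9}\right) 0 = \left(\left(4 + 2 \cdot 4\right) 6 - \frac{1}{9}\right) 0 = \left(\left(4 + 8\right) 6 - \frac{1}{9}\right) 0 = \left(12 \cdot 6 - \frac{1}{9}\right) 0 = \left(72 - \frac{1}{9}\right) 0 = \frac{647}{9} \cdot 0 = 0$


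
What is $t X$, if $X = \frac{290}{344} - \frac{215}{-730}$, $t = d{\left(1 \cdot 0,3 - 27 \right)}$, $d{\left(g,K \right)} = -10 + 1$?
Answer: $- \frac{128547}{12556} \approx -10.238$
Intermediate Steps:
$d{\left(g,K \right)} = -9$
$t = -9$
$X = \frac{14283}{12556}$ ($X = 290 \cdot \frac{1}{344} - - \frac{43}{146} = \frac{145}{172} + \frac{43}{146} = \frac{14283}{12556} \approx 1.1375$)
$t X = \left(-9\right) \frac{14283}{12556} = - \frac{128547}{12556}$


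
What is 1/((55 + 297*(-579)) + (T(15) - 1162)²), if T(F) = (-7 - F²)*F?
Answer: 1/21376256 ≈ 4.6781e-8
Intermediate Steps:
T(F) = F*(-7 - F²)
1/((55 + 297*(-579)) + (T(15) - 1162)²) = 1/((55 + 297*(-579)) + (-1*15*(7 + 15²) - 1162)²) = 1/((55 - 171963) + (-1*15*(7 + 225) - 1162)²) = 1/(-171908 + (-1*15*232 - 1162)²) = 1/(-171908 + (-3480 - 1162)²) = 1/(-171908 + (-4642)²) = 1/(-171908 + 21548164) = 1/21376256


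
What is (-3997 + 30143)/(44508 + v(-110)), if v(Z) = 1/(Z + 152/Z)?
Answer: 160170396/272655953 ≈ 0.58745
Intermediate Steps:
(-3997 + 30143)/(44508 + v(-110)) = (-3997 + 30143)/(44508 - 110/(152 + (-110)²)) = 26146/(44508 - 110/(152 + 12100)) = 26146/(44508 - 110/12252) = 26146/(44508 - 110*1/12252) = 26146/(44508 - 55/6126) = 26146/(272655953/6126) = 26146*(6126/272655953) = 160170396/272655953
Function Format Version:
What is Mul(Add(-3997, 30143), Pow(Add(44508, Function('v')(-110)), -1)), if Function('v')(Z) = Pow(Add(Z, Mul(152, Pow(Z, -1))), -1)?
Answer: Rational(160170396, 272655953) ≈ 0.58745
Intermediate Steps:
Mul(Add(-3997, 30143), Pow(Add(44508, Function('v')(-110)), -1)) = Mul(Add(-3997, 30143), Pow(Add(44508, Mul(-110, Pow(Add(152, Pow(-110, 2)), -1))), -1)) = Mul(26146, Pow(Add(44508, Mul(-110, Pow(Add(152, 12100), -1))), -1)) = Mul(26146, Pow(Add(44508, Mul(-110, Pow(12252, -1))), -1)) = Mul(26146, Pow(Add(44508, Mul(-110, Rational(1, 12252))), -1)) = Mul(26146, Pow(Add(44508, Rational(-55, 6126)), -1)) = Mul(26146, Pow(Rational(272655953, 6126), -1)) = Mul(26146, Rational(6126, 272655953)) = Rational(160170396, 272655953)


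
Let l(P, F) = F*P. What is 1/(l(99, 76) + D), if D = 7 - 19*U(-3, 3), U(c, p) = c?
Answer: 1/7588 ≈ 0.00013179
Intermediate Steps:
D = 64 (D = 7 - 19*(-3) = 7 + 57 = 64)
1/(l(99, 76) + D) = 1/(76*99 + 64) = 1/(7524 + 64) = 1/7588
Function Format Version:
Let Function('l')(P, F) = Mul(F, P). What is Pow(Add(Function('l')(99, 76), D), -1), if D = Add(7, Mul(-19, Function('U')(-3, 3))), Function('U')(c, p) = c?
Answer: Rational(1, 7588) ≈ 0.00013179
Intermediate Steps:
D = 64 (D = Add(7, Mul(-19, -3)) = Add(7, 57) = 64)
Pow(Add(Function('l')(99, 76), D), -1) = Pow(Add(Mul(76, 99), 64), -1) = Pow(Add(7524, 64), -1) = Pow(7588, -1) = Rational(1, 7588)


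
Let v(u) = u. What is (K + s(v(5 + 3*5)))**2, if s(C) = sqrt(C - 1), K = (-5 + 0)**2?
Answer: (25 + sqrt(19))**2 ≈ 861.95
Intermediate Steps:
K = 25 (K = (-5)**2 = 25)
s(C) = sqrt(-1 + C)
(K + s(v(5 + 3*5)))**2 = (25 + sqrt(-1 + (5 + 3*5)))**2 = (25 + sqrt(-1 + (5 + 15)))**2 = (25 + sqrt(-1 + 20))**2 = (25 + sqrt(19))**2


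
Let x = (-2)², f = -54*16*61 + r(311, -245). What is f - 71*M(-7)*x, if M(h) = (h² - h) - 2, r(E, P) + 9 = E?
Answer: -67738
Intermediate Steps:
r(E, P) = -9 + E
M(h) = -2 + h² - h
f = -52402 (f = -54*16*61 + (-9 + 311) = -864*61 + 302 = -52704 + 302 = -52402)
x = 4
f - 71*M(-7)*x = -52402 - 71*(-2 + (-7)² - 1*(-7))*4 = -52402 - 71*(-2 + 49 + 7)*4 = -52402 - 71*54*4 = -52402 - 3834*4 = -52402 - 1*15336 = -52402 - 15336 = -67738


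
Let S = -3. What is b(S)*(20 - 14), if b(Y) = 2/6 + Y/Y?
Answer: 8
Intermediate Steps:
b(Y) = 4/3 (b(Y) = 2*(⅙) + 1 = ⅓ + 1 = 4/3)
b(S)*(20 - 14) = 4*(20 - 14)/3 = (4/3)*6 = 8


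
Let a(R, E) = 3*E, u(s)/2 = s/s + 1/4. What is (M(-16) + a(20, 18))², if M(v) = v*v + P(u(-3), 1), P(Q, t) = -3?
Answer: 94249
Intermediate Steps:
u(s) = 5/2 (u(s) = 2*(s/s + 1/4) = 2*(1 + 1*(¼)) = 2*(1 + ¼) = 2*(5/4) = 5/2)
M(v) = -3 + v² (M(v) = v*v - 3 = v² - 3 = -3 + v²)
(M(-16) + a(20, 18))² = ((-3 + (-16)²) + 3*18)² = ((-3 + 256) + 54)² = (253 + 54)² = 307² = 94249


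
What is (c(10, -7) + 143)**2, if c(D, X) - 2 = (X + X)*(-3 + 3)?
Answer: 21025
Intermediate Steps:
c(D, X) = 2 (c(D, X) = 2 + (X + X)*(-3 + 3) = 2 + (2*X)*0 = 2 + 0 = 2)
(c(10, -7) + 143)**2 = (2 + 143)**2 = 145**2 = 21025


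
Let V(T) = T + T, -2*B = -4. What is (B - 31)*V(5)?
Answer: -290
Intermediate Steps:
B = 2 (B = -½*(-4) = 2)
V(T) = 2*T
(B - 31)*V(5) = (2 - 31)*(2*5) = -29*10 = -290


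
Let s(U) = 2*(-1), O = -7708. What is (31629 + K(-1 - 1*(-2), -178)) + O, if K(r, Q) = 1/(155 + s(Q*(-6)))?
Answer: 3659914/153 ≈ 23921.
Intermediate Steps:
s(U) = -2
K(r, Q) = 1/153 (K(r, Q) = 1/(155 - 2) = 1/153)
(31629 + K(-1 - 1*(-2), -178)) + O = (31629 + 1/153) - 7708 = 4839238/153 - 7708 = 3659914/153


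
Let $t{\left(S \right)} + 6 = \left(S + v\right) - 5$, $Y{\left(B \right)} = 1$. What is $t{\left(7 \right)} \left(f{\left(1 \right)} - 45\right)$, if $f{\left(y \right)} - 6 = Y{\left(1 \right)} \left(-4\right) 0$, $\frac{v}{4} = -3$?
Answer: $624$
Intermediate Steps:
$v = -12$ ($v = 4 \left(-3\right) = -12$)
$f{\left(y \right)} = 6$ ($f{\left(y \right)} = 6 + 1 \left(-4\right) 0 = 6 - 0 = 6 + 0 = 6$)
$t{\left(S \right)} = -23 + S$ ($t{\left(S \right)} = -6 + \left(\left(S - 12\right) - 5\right) = -6 + \left(\left(-12 + S\right) - 5\right) = -6 + \left(-17 + S\right) = -23 + S$)
$t{\left(7 \right)} \left(f{\left(1 \right)} - 45\right) = \left(-23 + 7\right) \left(6 - 45\right) = \left(-16\right) \left(-39\right) = 624$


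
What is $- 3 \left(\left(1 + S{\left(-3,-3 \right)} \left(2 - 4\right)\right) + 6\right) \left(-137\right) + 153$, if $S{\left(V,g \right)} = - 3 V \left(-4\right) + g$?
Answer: $35088$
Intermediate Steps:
$S{\left(V,g \right)} = g + 12 V$ ($S{\left(V,g \right)} = 12 V + g = g + 12 V$)
$- 3 \left(\left(1 + S{\left(-3,-3 \right)} \left(2 - 4\right)\right) + 6\right) \left(-137\right) + 153 = - 3 \left(\left(1 + \left(-3 + 12 \left(-3\right)\right) \left(2 - 4\right)\right) + 6\right) \left(-137\right) + 153 = - 3 \left(\left(1 + \left(-3 - 36\right) \left(-2\right)\right) + 6\right) \left(-137\right) + 153 = - 3 \left(\left(1 - -78\right) + 6\right) \left(-137\right) + 153 = - 3 \left(\left(1 + 78\right) + 6\right) \left(-137\right) + 153 = - 3 \left(79 + 6\right) \left(-137\right) + 153 = \left(-3\right) 85 \left(-137\right) + 153 = \left(-255\right) \left(-137\right) + 153 = 34935 + 153 = 35088$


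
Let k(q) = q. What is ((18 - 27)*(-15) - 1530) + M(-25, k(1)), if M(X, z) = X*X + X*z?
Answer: -795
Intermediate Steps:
M(X, z) = X² + X*z
((18 - 27)*(-15) - 1530) + M(-25, k(1)) = ((18 - 27)*(-15) - 1530) - 25*(-25 + 1) = (-9*(-15) - 1530) - 25*(-24) = (135 - 1530) + 600 = -1395 + 600 = -795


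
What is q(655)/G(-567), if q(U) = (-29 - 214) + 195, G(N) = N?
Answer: 16/189 ≈ 0.084656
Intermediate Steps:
q(U) = -48 (q(U) = -243 + 195 = -48)
q(655)/G(-567) = -48/(-567) = -48*(-1/567) = 16/189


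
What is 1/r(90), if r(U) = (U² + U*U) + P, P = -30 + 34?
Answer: 1/16204 ≈ 6.1713e-5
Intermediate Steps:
P = 4
r(U) = 4 + 2*U² (r(U) = (U² + U*U) + 4 = (U² + U²) + 4 = 2*U² + 4 = 4 + 2*U²)
1/r(90) = 1/(4 + 2*90²) = 1/(4 + 2*8100) = 1/(4 + 16200) = 1/16204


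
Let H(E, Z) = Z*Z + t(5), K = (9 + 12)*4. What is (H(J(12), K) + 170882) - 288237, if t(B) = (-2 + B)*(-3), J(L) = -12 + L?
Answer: -110308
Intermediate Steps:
K = 84 (K = 21*4 = 84)
t(B) = 6 - 3*B
H(E, Z) = -9 + Z² (H(E, Z) = Z*Z + (6 - 3*5) = Z² + (6 - 15) = Z² - 9 = -9 + Z²)
(H(J(12), K) + 170882) - 288237 = ((-9 + 84²) + 170882) - 288237 = ((-9 + 7056) + 170882) - 288237 = (7047 + 170882) - 288237 = 177929 - 288237 = -110308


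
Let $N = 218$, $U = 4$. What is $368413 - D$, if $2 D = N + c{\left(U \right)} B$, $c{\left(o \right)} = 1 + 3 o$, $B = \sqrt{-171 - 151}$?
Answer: $368304 - \frac{13 i \sqrt{322}}{2} \approx 3.683 \cdot 10^{5} - 116.64 i$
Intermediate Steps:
$B = i \sqrt{322}$ ($B = \sqrt{-322} = i \sqrt{322} \approx 17.944 i$)
$D = 109 + \frac{13 i \sqrt{322}}{2}$ ($D = \frac{218 + \left(1 + 3 \cdot 4\right) i \sqrt{322}}{2} = \frac{218 + \left(1 + 12\right) i \sqrt{322}}{2} = \frac{218 + 13 i \sqrt{322}}{2} = 109 + \frac{13 i \sqrt{322}}{2} \approx 109.0 + 116.64 i$)
$368413 - D = 368413 - \left(109 + \frac{13 i \sqrt{322}}{2}\right) = 368304 - \frac{13 i \sqrt{322}}{2}$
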